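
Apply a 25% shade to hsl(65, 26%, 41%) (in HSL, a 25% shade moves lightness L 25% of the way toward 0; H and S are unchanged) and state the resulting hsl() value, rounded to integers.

L moves 25% from 41 toward 0: 41 − 10.25 = 30.75 → 31.
H and S are unchanged.

hsl(65, 26%, 31%)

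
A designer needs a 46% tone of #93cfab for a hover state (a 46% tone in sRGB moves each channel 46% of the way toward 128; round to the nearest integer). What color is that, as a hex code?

#93cfab is rgb(147, 207, 171).
A 46% tone moves each channel 46% toward 128:
  R: 147 − 8.74 = 138.26 → 138
  G: 207 + 0.46×(128−207) = 207 − 36.34 = 170.66 → 171
  B: 171 + 0.46×(128−171) = 171 − 19.78 = 151.22 → 151
rgb(138, 171, 151) = #8aab97.

#8aab97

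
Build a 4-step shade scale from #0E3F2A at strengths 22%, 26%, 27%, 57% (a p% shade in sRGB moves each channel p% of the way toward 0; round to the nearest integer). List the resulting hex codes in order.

#0E3F2A is rgb(14, 63, 42).
22%: (14 − 3.08 = 10.92→11, 63 − 13.86 = 49.14→49, 42 − 9.24 = 32.76→33) → #0B3121
26%: (14 − 3.64 = 10.36→10, 63 − 16.38 = 46.62→47, 42 − 10.92 = 31.08→31) → #0A2F1F
27%: (14 − 3.78 = 10.22→10, 63 − 17.01 = 45.99→46, 42 − 11.34 = 30.66→31) → #0A2E1F
57%: (14 − 7.98 = 6.02→6, 63 − 35.91 = 27.09→27, 42 − 23.94 = 18.06→18) → #061B12

#0B3121, #0A2F1F, #0A2E1F, #061B12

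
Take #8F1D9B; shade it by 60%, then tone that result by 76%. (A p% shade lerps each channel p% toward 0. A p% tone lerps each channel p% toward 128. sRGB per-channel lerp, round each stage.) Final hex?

#6F6470

#8F1D9B is rgb(143, 29, 155).
A 60% shade moves each channel 60% toward 0:
  R: 143 + 0.6×(0−143) = 143 − 85.8 = 57.2 → 57
  G: 29 + 0.6×(0−29) = 29 − 17.4 = 11.6 → 12
  B: 155 + 0.6×(0−155) = 155 − 93 = 62 → 62
After the shade: rgb(57, 12, 62) = #390C3E.
Lerp each channel 76% toward 128:
  R: 57 + 53.96 = 110.96 → 111
  G: 12 + 0.76×(128−12) = 12 + 88.16 = 100.16 → 100
  B: 62 + 50.16 = 112.16 → 112
rgb(111, 100, 112) = #6F6470.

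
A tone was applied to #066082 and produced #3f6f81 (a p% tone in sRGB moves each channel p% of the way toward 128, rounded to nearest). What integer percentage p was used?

47%

#066082 is rgb(6, 96, 130); #3f6f81 is rgb(63, 111, 129).
On the R channel (widest range): 63 ≈ 6 + (p/100)(128 − 6), so p ≈ 100×(63 − 6)/(128 − 6) = 5700/122 = 46.72.
p = 47 reproduces all three channels after rounding.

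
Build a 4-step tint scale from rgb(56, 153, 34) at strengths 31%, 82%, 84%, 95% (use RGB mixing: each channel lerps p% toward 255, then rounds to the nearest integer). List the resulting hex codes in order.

31%: (56 + 61.69 = 117.69→118, 153 + 31.62 = 184.62→185, 34 + 68.51 = 102.51→103) → #76B967
82%: (56 + 163.18 = 219.18→219, 153 + 83.64 = 236.64→237, 34 + 181.22 = 215.22→215) → #DBEDD7
84%: (56 + 167.16 = 223.16→223, 153 + 85.68 = 238.68→239, 34 + 185.64 = 219.64→220) → #DFEFDC
95%: (56 + 189.05 = 245.05→245, 153 + 96.9 = 249.9→250, 34 + 209.95 = 243.95→244) → #F5FAF4

#76B967, #DBEDD7, #DFEFDC, #F5FAF4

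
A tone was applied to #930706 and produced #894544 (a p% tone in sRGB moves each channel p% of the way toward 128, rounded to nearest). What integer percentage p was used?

51%

#930706 is rgb(147, 7, 6); #894544 is rgb(137, 69, 68).
On the B channel (widest range): 68 ≈ 6 + (p/100)(128 − 6), so p ≈ 100×(68 − 6)/(128 − 6) = 6200/122 = 50.82.
p = 51 reproduces all three channels after rounding.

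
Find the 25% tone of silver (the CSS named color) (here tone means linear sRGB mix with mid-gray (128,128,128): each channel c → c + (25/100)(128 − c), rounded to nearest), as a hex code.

#b0b0b0

CSS silver is rgb(192, 192, 192).
Lerp each channel 25% toward 128:
  R: 192 + 0.25×(128−192) = 192 − 16 = 176 → 176
  G: 192 + 0.25×(128−192) = 192 − 16 = 176 → 176
  B: 192 + 0.25×(128−192) = 192 − 16 = 176 → 176
rgb(176, 176, 176) = #b0b0b0.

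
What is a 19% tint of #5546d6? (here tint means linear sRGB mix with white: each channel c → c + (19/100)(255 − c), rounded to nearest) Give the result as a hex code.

#7569de

#5546d6 is rgb(85, 70, 214).
Lerp each channel 19% toward 255:
  R: 85 + 0.19×(255−85) = 85 + 32.3 = 117.3 → 117
  G: 70 + 35.15 = 105.15 → 105
  B: 214 + 0.19×(255−214) = 214 + 7.79 = 221.79 → 222
rgb(117, 105, 222) = #7569de.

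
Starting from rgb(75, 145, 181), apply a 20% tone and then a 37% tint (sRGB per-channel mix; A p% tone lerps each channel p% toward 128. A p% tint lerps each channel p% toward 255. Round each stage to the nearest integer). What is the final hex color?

#95B8C9

A 20% tone moves each channel 20% toward 128:
  R: 75 + 0.2×(128−75) = 75 + 10.6 = 85.6 → 86
  G: 145 + 0.2×(128−145) = 145 − 3.4 = 141.6 → 142
  B: 181 − 10.6 = 170.4 → 170
After the tone: rgb(86, 142, 170) = #568EAA.
Lerp each channel 37% toward 255:
  R: 86 + 0.37×(255−86) = 86 + 62.53 = 148.53 → 149
  G: 142 + 0.37×(255−142) = 142 + 41.81 = 183.81 → 184
  B: 170 + 31.45 = 201.45 → 201
rgb(149, 184, 201) = #95B8C9.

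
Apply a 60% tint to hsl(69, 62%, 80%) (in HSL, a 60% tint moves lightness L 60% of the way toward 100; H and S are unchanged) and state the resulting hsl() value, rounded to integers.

L moves 60% from 80 toward 100: 80 + 12 = 92 → 92.
H and S are unchanged.

hsl(69, 62%, 92%)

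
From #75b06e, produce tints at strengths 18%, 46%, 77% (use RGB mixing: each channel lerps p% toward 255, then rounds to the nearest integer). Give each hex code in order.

#8ebe88, #b4d4b1, #dfedde

#75b06e is rgb(117, 176, 110).
18%: (117 + 24.84 = 141.84→142, 176 + 14.22 = 190.22→190, 110 + 26.1 = 136.1→136) → #8ebe88
46%: (117 + 63.48 = 180.48→180, 176 + 36.34 = 212.34→212, 110 + 66.7 = 176.7→177) → #b4d4b1
77%: (117 + 106.26 = 223.26→223, 176 + 60.83 = 236.83→237, 110 + 111.65 = 221.65→222) → #dfedde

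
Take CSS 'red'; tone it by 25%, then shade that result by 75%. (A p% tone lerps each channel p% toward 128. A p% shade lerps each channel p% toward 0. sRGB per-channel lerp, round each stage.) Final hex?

CSS red is rgb(255, 0, 0).
Per channel, c → c + 0.25(128 − c):
  R: 255 + 0.25×(128−255) = 255 − 31.75 = 223.25 → 223
  G: 0 + 32 = 32 → 32
  B: 0 + 32 = 32 → 32
After the tone: rgb(223, 32, 32) = #DF2020.
Per channel, c → c + 0.75(0 − c):
  R: 223 + 0.75×(0−223) = 223 − 167.25 = 55.75 → 56
  G: 32 + 0.75×(0−32) = 32 − 24 = 8 → 8
  B: 32 − 24 = 8 → 8
rgb(56, 8, 8) = #380808.

#380808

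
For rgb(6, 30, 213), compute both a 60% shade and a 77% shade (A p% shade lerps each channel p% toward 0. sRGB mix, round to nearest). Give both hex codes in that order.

#020C55, #010731

60% shade:
  R: 6 − 3.6 = 2.4 → 2
  G: 30 + 0.6×(0−30) = 30 − 18 = 12 → 12
  B: 213 + 0.6×(0−213) = 213 − 127.8 = 85.2 → 85
  → #020C55
77% shade:
  R: 6 + 0.77×(0−6) = 6 − 4.62 = 1.38 → 1
  G: 30 + 0.77×(0−30) = 30 − 23.1 = 6.9 → 7
  B: 213 − 164.01 = 48.99 → 49
  → #010731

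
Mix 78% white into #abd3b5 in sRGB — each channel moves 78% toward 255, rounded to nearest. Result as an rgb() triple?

rgb(237, 245, 239)

#abd3b5 is rgb(171, 211, 181).
Lerp each channel 78% toward 255:
  R: 171 + 0.78×(255−171) = 171 + 65.52 = 236.52 → 237
  G: 211 + 0.78×(255−211) = 211 + 34.32 = 245.32 → 245
  B: 181 + 0.78×(255−181) = 181 + 57.72 = 238.72 → 239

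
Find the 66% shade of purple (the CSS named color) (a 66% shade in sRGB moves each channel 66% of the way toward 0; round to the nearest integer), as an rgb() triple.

CSS purple is rgb(128, 0, 128).
Lerp each channel 66% toward 0:
  R: 128 + 0.66×(0−128) = 128 − 84.48 = 43.52 → 44
  G: 0 + 0.66×(0−0) = 0 + 0 = 0 → 0
  B: 128 − 84.48 = 43.52 → 44

rgb(44, 0, 44)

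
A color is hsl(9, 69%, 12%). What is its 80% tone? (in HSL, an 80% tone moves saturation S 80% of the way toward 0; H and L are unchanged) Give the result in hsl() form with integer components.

hsl(9, 14%, 12%)

S moves 80% from 69 toward 0: 69 − 55.2 = 13.8 → 14.
H and L are unchanged.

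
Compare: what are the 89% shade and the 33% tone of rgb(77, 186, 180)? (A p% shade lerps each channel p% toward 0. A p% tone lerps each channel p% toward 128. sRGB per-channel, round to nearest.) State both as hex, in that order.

89% shade:
  R: 77 + 0.89×(0−77) = 77 − 68.53 = 8.47 → 8
  G: 186 + 0.89×(0−186) = 186 − 165.54 = 20.46 → 20
  B: 180 + 0.89×(0−180) = 180 − 160.2 = 19.8 → 20
  → #081414
33% tone:
  R: 77 + 16.83 = 93.83 → 94
  G: 186 − 19.14 = 166.86 → 167
  B: 180 + 0.33×(128−180) = 180 − 17.16 = 162.84 → 163
  → #5ea7a3

#081414, #5ea7a3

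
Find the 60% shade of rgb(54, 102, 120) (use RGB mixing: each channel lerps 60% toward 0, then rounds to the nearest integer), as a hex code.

#162930

Per channel, c → c + 0.6(0 − c):
  R: 54 − 32.4 = 21.6 → 22
  G: 102 + 0.6×(0−102) = 102 − 61.2 = 40.8 → 41
  B: 120 − 72 = 48 → 48
rgb(22, 41, 48) = #162930.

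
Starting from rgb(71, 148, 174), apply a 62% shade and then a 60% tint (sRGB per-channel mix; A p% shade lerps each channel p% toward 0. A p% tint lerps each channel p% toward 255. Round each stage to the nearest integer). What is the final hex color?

#a4afb3

A 62% shade moves each channel 62% toward 0:
  R: 71 − 44.02 = 26.98 → 27
  G: 148 − 91.76 = 56.24 → 56
  B: 174 + 0.62×(0−174) = 174 − 107.88 = 66.12 → 66
After the shade: rgb(27, 56, 66) = #1b3842.
Per channel, c → c + 0.6(255 − c):
  R: 27 + 0.6×(255−27) = 27 + 136.8 = 163.8 → 164
  G: 56 + 0.6×(255−56) = 56 + 119.4 = 175.4 → 175
  B: 66 + 0.6×(255−66) = 66 + 113.4 = 179.4 → 179
rgb(164, 175, 179) = #a4afb3.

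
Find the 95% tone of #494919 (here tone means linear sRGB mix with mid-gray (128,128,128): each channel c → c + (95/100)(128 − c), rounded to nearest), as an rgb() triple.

rgb(125, 125, 123)

#494919 is rgb(73, 73, 25).
Per channel, c → c + 0.95(128 − c):
  R: 73 + 0.95×(128−73) = 73 + 52.25 = 125.25 → 125
  G: 73 + 0.95×(128−73) = 73 + 52.25 = 125.25 → 125
  B: 25 + 97.85 = 122.85 → 123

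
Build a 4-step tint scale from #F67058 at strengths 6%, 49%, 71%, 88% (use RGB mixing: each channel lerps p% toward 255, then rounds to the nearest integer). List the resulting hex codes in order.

#F77962, #FAB6AA, #FCD6CF, #FEEEEB

#F67058 is rgb(246, 112, 88).
6%: (246 + 0.54 = 246.54→247, 112 + 8.58 = 120.58→121, 88 + 10.02 = 98.02→98) → #F77962
49%: (246 + 4.41 = 250.41→250, 112 + 70.07 = 182.07→182, 88 + 81.83 = 169.83→170) → #FAB6AA
71%: (246 + 6.39 = 252.39→252, 112 + 101.53 = 213.53→214, 88 + 118.57 = 206.57→207) → #FCD6CF
88%: (246 + 7.92 = 253.92→254, 112 + 125.84 = 237.84→238, 88 + 146.96 = 234.96→235) → #FEEEEB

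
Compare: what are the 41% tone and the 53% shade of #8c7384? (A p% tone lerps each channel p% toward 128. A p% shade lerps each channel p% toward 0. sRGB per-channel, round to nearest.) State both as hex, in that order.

#8c7384 is rgb(140, 115, 132).
41% tone:
  R: 140 − 4.92 = 135.08 → 135
  G: 115 + 5.33 = 120.33 → 120
  B: 132 − 1.64 = 130.36 → 130
  → #877882
53% shade:
  R: 140 − 74.2 = 65.8 → 66
  G: 115 − 60.95 = 54.05 → 54
  B: 132 + 0.53×(0−132) = 132 − 69.96 = 62.04 → 62
  → #42363e

#877882, #42363e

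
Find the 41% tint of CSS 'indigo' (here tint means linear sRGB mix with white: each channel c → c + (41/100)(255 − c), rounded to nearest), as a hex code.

CSS indigo is rgb(75, 0, 130).
Per channel, c → c + 0.41(255 − c):
  R: 75 + 0.41×(255−75) = 75 + 73.8 = 148.8 → 149
  G: 0 + 104.55 = 104.55 → 105
  B: 130 + 0.41×(255−130) = 130 + 51.25 = 181.25 → 181
rgb(149, 105, 181) = #9569b5.

#9569b5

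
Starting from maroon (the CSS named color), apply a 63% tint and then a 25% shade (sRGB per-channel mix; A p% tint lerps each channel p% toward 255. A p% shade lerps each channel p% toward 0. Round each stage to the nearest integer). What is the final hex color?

#9C7979

CSS maroon is rgb(128, 0, 0).
Per channel, c → c + 0.63(255 − c):
  R: 128 + 80.01 = 208.01 → 208
  G: 0 + 0.63×(255−0) = 0 + 160.65 = 160.65 → 161
  B: 0 + 160.65 = 160.65 → 161
After the tint: rgb(208, 161, 161) = #D0A1A1.
Lerp each channel 25% toward 0:
  R: 208 + 0.25×(0−208) = 208 − 52 = 156 → 156
  G: 161 − 40.25 = 120.75 → 121
  B: 161 + 0.25×(0−161) = 161 − 40.25 = 120.75 → 121
rgb(156, 121, 121) = #9C7979.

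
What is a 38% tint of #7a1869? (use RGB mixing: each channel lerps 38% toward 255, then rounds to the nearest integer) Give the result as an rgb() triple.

#7a1869 is rgb(122, 24, 105).
Per channel, c → c + 0.38(255 − c):
  R: 122 + 0.38×(255−122) = 122 + 50.54 = 172.54 → 173
  G: 24 + 87.78 = 111.78 → 112
  B: 105 + 0.38×(255−105) = 105 + 57 = 162 → 162

rgb(173, 112, 162)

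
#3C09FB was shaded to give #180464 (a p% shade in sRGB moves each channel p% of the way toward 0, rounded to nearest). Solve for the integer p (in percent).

60%

#3C09FB is rgb(60, 9, 251); #180464 is rgb(24, 4, 100).
On the B channel (widest range): 100 ≈ 251 + (p/100)(0 − 251), so p ≈ 100×(100 − 251)/(0 − 251) = -15100/-251 = 60.16.
p = 60 reproduces all three channels after rounding.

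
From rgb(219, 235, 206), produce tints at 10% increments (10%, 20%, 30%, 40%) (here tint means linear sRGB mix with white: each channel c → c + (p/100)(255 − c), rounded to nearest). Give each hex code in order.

10%: (219 + 3.6 = 222.6→223, 235 + 2 = 237→237, 206 + 4.9 = 210.9→211) → #DFEDD3
20%: (219 + 7.2 = 226.2→226, 235 + 4 = 239→239, 206 + 9.8 = 215.8→216) → #E2EFD8
30%: (219 + 10.8 = 229.8→230, 235 + 6 = 241→241, 206 + 14.7 = 220.7→221) → #E6F1DD
40%: (219 + 14.4 = 233.4→233, 235 + 8 = 243→243, 206 + 19.6 = 225.6→226) → #E9F3E2

#DFEDD3, #E2EFD8, #E6F1DD, #E9F3E2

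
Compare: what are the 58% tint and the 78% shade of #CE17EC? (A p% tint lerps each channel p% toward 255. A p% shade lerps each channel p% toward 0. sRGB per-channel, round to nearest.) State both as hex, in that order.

#EA9EF7, #2D0534

#CE17EC is rgb(206, 23, 236).
58% tint:
  R: 206 + 28.42 = 234.42 → 234
  G: 23 + 134.56 = 157.56 → 158
  B: 236 + 11.02 = 247.02 → 247
  → #EA9EF7
78% shade:
  R: 206 − 160.68 = 45.32 → 45
  G: 23 + 0.78×(0−23) = 23 − 17.94 = 5.06 → 5
  B: 236 + 0.78×(0−236) = 236 − 184.08 = 51.92 → 52
  → #2D0534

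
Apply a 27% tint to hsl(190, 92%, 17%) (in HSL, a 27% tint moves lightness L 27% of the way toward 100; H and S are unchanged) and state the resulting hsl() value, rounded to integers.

L moves 27% from 17 toward 100: 17 + 22.41 = 39.41 → 39.
H and S are unchanged.

hsl(190, 92%, 39%)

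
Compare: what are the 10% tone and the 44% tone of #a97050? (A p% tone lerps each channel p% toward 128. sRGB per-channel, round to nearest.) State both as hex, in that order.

#a57255, #977765

#a97050 is rgb(169, 112, 80).
10% tone:
  R: 169 + 0.1×(128−169) = 169 − 4.1 = 164.9 → 165
  G: 112 + 1.6 = 113.6 → 114
  B: 80 + 4.8 = 84.8 → 85
  → #a57255
44% tone:
  R: 169 + 0.44×(128−169) = 169 − 18.04 = 150.96 → 151
  G: 112 + 7.04 = 119.04 → 119
  B: 80 + 21.12 = 101.12 → 101
  → #977765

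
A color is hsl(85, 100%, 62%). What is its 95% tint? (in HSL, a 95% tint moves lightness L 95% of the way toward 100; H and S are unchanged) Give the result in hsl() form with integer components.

L moves 95% from 62 toward 100: 62 + 36.1 = 98.1 → 98.
H and S are unchanged.

hsl(85, 100%, 98%)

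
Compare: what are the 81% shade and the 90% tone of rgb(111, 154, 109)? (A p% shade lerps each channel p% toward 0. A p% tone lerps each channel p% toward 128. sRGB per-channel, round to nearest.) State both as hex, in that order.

81% shade:
  R: 111 + 0.81×(0−111) = 111 − 89.91 = 21.09 → 21
  G: 154 + 0.81×(0−154) = 154 − 124.74 = 29.26 → 29
  B: 109 + 0.81×(0−109) = 109 − 88.29 = 20.71 → 21
  → #151D15
90% tone:
  R: 111 + 0.9×(128−111) = 111 + 15.3 = 126.3 → 126
  G: 154 + 0.9×(128−154) = 154 − 23.4 = 130.6 → 131
  B: 109 + 0.9×(128−109) = 109 + 17.1 = 126.1 → 126
  → #7E837E

#151D15, #7E837E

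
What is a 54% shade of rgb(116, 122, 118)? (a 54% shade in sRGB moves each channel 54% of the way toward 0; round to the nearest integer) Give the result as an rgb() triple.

A 54% shade moves each channel 54% toward 0:
  R: 116 + 0.54×(0−116) = 116 − 62.64 = 53.36 → 53
  G: 122 − 65.88 = 56.12 → 56
  B: 118 + 0.54×(0−118) = 118 − 63.72 = 54.28 → 54

rgb(53, 56, 54)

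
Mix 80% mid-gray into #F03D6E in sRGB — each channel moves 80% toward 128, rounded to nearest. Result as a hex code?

#96737C

#F03D6E is rgb(240, 61, 110).
Lerp each channel 80% toward 128:
  R: 240 + 0.8×(128−240) = 240 − 89.6 = 150.4 → 150
  G: 61 + 53.6 = 114.6 → 115
  B: 110 + 14.4 = 124.4 → 124
rgb(150, 115, 124) = #96737C.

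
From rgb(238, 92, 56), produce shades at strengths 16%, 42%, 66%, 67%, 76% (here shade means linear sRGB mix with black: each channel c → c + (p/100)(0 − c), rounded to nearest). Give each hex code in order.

#C84D2F, #8A3520, #511F13, #4F1E12, #39160D

16%: (238 − 38.08 = 199.92→200, 92 − 14.72 = 77.28→77, 56 − 8.96 = 47.04→47) → #C84D2F
42%: (238 − 99.96 = 138.04→138, 92 − 38.64 = 53.36→53, 56 − 23.52 = 32.48→32) → #8A3520
66%: (238 − 157.08 = 80.92→81, 92 − 60.72 = 31.28→31, 56 − 36.96 = 19.04→19) → #511F13
67%: (238 − 159.46 = 78.54→79, 92 − 61.64 = 30.36→30, 56 − 37.52 = 18.48→18) → #4F1E12
76%: (238 − 180.88 = 57.12→57, 92 − 69.92 = 22.08→22, 56 − 42.56 = 13.44→13) → #39160D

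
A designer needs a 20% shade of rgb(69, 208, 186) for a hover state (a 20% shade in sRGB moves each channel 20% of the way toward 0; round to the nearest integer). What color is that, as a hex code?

Per channel, c → c + 0.2(0 − c):
  R: 69 − 13.8 = 55.2 → 55
  G: 208 − 41.6 = 166.4 → 166
  B: 186 − 37.2 = 148.8 → 149
rgb(55, 166, 149) = #37a695.

#37a695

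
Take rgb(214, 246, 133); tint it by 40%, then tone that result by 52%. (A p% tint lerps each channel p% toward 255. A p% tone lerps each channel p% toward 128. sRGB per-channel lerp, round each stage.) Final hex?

#b1bb9a

Lerp each channel 40% toward 255:
  R: 214 + 16.4 = 230.4 → 230
  G: 246 + 3.6 = 249.6 → 250
  B: 133 + 0.4×(255−133) = 133 + 48.8 = 181.8 → 182
After the tint: rgb(230, 250, 182) = #e6fab6.
Per channel, c → c + 0.52(128 − c):
  R: 230 − 53.04 = 176.96 → 177
  G: 250 + 0.52×(128−250) = 250 − 63.44 = 186.56 → 187
  B: 182 − 28.08 = 153.92 → 154
rgb(177, 187, 154) = #b1bb9a.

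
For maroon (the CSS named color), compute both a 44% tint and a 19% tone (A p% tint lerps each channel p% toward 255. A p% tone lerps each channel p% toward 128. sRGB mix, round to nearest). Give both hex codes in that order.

CSS maroon is rgb(128, 0, 0).
44% tint:
  R: 128 + 0.44×(255−128) = 128 + 55.88 = 183.88 → 184
  G: 0 + 0.44×(255−0) = 0 + 112.2 = 112.2 → 112
  B: 0 + 112.2 = 112.2 → 112
  → #b87070
19% tone:
  R: 128 + 0.19×(128−128) = 128 + 0 = 128 → 128
  G: 0 + 0.19×(128−0) = 0 + 24.32 = 24.32 → 24
  B: 0 + 0.19×(128−0) = 0 + 24.32 = 24.32 → 24
  → #801818

#b87070, #801818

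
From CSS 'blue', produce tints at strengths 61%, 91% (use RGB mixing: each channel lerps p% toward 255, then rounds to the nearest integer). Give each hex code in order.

#9C9CFF, #E8E8FF

CSS blue is rgb(0, 0, 255).
61%: (0 + 155.55 = 155.55→156, 0 + 155.55 = 155.55→156, 255→255) → #9C9CFF
91%: (0 + 232.05 = 232.05→232, 0 + 232.05 = 232.05→232, 255→255) → #E8E8FF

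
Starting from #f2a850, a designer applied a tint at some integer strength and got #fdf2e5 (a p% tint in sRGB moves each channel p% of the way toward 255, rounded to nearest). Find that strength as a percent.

#f2a850 is rgb(242, 168, 80); #fdf2e5 is rgb(253, 242, 229).
On the B channel (widest range): 229 ≈ 80 + (p/100)(255 − 80), so p ≈ 100×(229 − 80)/(255 − 80) = 14900/175 = 85.14.
p = 85 reproduces all three channels after rounding.

85%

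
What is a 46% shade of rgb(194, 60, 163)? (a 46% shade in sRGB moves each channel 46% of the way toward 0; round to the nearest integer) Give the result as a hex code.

A 46% shade moves each channel 46% toward 0:
  R: 194 + 0.46×(0−194) = 194 − 89.24 = 104.76 → 105
  G: 60 − 27.6 = 32.4 → 32
  B: 163 − 74.98 = 88.02 → 88
rgb(105, 32, 88) = #692058.

#692058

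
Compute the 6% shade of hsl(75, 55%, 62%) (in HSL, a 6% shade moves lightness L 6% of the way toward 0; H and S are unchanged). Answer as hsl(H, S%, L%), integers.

hsl(75, 55%, 58%)

L moves 6% from 62 toward 0: 62 − 3.72 = 58.28 → 58.
H and S are unchanged.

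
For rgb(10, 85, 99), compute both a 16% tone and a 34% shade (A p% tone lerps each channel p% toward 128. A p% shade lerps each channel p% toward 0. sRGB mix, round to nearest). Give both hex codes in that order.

16% tone:
  R: 10 + 18.88 = 28.88 → 29
  G: 85 + 0.16×(128−85) = 85 + 6.88 = 91.88 → 92
  B: 99 + 4.64 = 103.64 → 104
  → #1D5C68
34% shade:
  R: 10 + 0.34×(0−10) = 10 − 3.4 = 6.6 → 7
  G: 85 − 28.9 = 56.1 → 56
  B: 99 + 0.34×(0−99) = 99 − 33.66 = 65.34 → 65
  → #073841

#1D5C68, #073841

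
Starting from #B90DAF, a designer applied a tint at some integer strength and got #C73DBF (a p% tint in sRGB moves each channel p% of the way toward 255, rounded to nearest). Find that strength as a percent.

20%

#B90DAF is rgb(185, 13, 175); #C73DBF is rgb(199, 61, 191).
On the G channel (widest range): 61 ≈ 13 + (p/100)(255 − 13), so p ≈ 100×(61 − 13)/(255 − 13) = 4800/242 = 19.83.
p = 20 reproduces all three channels after rounding.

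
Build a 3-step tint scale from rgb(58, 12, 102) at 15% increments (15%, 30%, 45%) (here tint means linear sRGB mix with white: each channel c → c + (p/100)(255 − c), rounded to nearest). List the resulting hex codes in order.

15%: (58 + 29.55 = 87.55→88, 12 + 36.45 = 48.45→48, 102 + 22.95 = 124.95→125) → #58307D
30%: (58 + 59.1 = 117.1→117, 12 + 72.9 = 84.9→85, 102 + 45.9 = 147.9→148) → #755594
45%: (58 + 88.65 = 146.65→147, 12 + 109.35 = 121.35→121, 102 + 68.85 = 170.85→171) → #9379AB

#58307D, #755594, #9379AB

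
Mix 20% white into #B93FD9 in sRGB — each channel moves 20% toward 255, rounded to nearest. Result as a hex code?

#C765E1

#B93FD9 is rgb(185, 63, 217).
Lerp each channel 20% toward 255:
  R: 185 + 0.2×(255−185) = 185 + 14 = 199 → 199
  G: 63 + 0.2×(255−63) = 63 + 38.4 = 101.4 → 101
  B: 217 + 7.6 = 224.6 → 225
rgb(199, 101, 225) = #C765E1.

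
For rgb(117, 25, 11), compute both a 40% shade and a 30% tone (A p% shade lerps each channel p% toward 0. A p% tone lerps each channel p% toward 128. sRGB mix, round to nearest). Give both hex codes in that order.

#460F07, #78382E

40% shade:
  R: 117 − 46.8 = 70.2 → 70
  G: 25 + 0.4×(0−25) = 25 − 10 = 15 → 15
  B: 11 − 4.4 = 6.6 → 7
  → #460F07
30% tone:
  R: 117 + 0.3×(128−117) = 117 + 3.3 = 120.3 → 120
  G: 25 + 0.3×(128−25) = 25 + 30.9 = 55.9 → 56
  B: 11 + 0.3×(128−11) = 11 + 35.1 = 46.1 → 46
  → #78382E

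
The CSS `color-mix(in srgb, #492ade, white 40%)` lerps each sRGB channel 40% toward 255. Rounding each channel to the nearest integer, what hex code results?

#492ade is rgb(73, 42, 222).
Per channel, c → c + 0.4(255 − c):
  R: 73 + 0.4×(255−73) = 73 + 72.8 = 145.8 → 146
  G: 42 + 85.2 = 127.2 → 127
  B: 222 + 13.2 = 235.2 → 235
rgb(146, 127, 235) = #927feb.

#927feb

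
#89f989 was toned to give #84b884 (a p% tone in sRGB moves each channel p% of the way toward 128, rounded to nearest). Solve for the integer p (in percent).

54%

#89f989 is rgb(137, 249, 137); #84b884 is rgb(132, 184, 132).
On the G channel (widest range): 184 ≈ 249 + (p/100)(128 − 249), so p ≈ 100×(184 − 249)/(128 − 249) = -6500/-121 = 53.72.
p = 54 reproduces all three channels after rounding.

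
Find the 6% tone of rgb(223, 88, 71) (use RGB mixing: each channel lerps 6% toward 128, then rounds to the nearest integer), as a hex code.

#D95A4A

Per channel, c → c + 0.06(128 − c):
  R: 223 − 5.7 = 217.3 → 217
  G: 88 + 0.06×(128−88) = 88 + 2.4 = 90.4 → 90
  B: 71 + 0.06×(128−71) = 71 + 3.42 = 74.42 → 74
rgb(217, 90, 74) = #D95A4A.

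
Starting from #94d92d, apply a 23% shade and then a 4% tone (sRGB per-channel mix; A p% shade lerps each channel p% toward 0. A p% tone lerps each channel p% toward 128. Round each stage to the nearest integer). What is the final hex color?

#94d92d is rgb(148, 217, 45).
Per channel, c → c + 0.23(0 − c):
  R: 148 + 0.23×(0−148) = 148 − 34.04 = 113.96 → 114
  G: 217 − 49.91 = 167.09 → 167
  B: 45 + 0.23×(0−45) = 45 − 10.35 = 34.65 → 35
After the shade: rgb(114, 167, 35) = #72a723.
A 4% tone moves each channel 4% toward 128:
  R: 114 + 0.56 = 114.56 → 115
  G: 167 + 0.04×(128−167) = 167 − 1.56 = 165.44 → 165
  B: 35 + 3.72 = 38.72 → 39
rgb(115, 165, 39) = #73a527.

#73a527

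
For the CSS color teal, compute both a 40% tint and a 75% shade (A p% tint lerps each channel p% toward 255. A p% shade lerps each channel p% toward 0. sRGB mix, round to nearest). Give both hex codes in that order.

#66B3B3, #002020

CSS teal is rgb(0, 128, 128).
40% tint:
  R: 0 + 102 = 102 → 102
  G: 128 + 0.4×(255−128) = 128 + 50.8 = 178.8 → 179
  B: 128 + 0.4×(255−128) = 128 + 50.8 = 178.8 → 179
  → #66B3B3
75% shade:
  R: 0 + 0.75×(0−0) = 0 + 0 = 0 → 0
  G: 128 − 96 = 32 → 32
  B: 128 + 0.75×(0−128) = 128 − 96 = 32 → 32
  → #002020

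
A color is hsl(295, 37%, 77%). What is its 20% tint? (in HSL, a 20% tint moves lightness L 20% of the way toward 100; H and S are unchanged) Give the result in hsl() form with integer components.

L moves 20% from 77 toward 100: 77 + 4.6 = 81.6 → 82.
H and S are unchanged.

hsl(295, 37%, 82%)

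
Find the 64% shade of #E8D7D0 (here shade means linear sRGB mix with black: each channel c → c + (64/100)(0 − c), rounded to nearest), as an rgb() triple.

#E8D7D0 is rgb(232, 215, 208).
Lerp each channel 64% toward 0:
  R: 232 − 148.48 = 83.52 → 84
  G: 215 + 0.64×(0−215) = 215 − 137.6 = 77.4 → 77
  B: 208 − 133.12 = 74.88 → 75

rgb(84, 77, 75)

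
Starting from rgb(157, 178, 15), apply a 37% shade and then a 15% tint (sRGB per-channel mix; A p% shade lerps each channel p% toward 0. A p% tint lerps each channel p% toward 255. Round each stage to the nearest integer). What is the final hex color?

Per channel, c → c + 0.37(0 − c):
  R: 157 + 0.37×(0−157) = 157 − 58.09 = 98.91 → 99
  G: 178 + 0.37×(0−178) = 178 − 65.86 = 112.14 → 112
  B: 15 − 5.55 = 9.45 → 9
After the shade: rgb(99, 112, 9) = #637009.
Per channel, c → c + 0.15(255 − c):
  R: 99 + 23.4 = 122.4 → 122
  G: 112 + 0.15×(255−112) = 112 + 21.45 = 133.45 → 133
  B: 9 + 36.9 = 45.9 → 46
rgb(122, 133, 46) = #7A852E.

#7A852E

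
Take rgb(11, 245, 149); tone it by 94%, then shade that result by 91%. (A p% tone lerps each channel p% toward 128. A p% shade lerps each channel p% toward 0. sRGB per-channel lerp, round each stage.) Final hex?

#0B0C0C

Lerp each channel 94% toward 128:
  R: 11 + 0.94×(128−11) = 11 + 109.98 = 120.98 → 121
  G: 245 + 0.94×(128−245) = 245 − 109.98 = 135.02 → 135
  B: 149 + 0.94×(128−149) = 149 − 19.74 = 129.26 → 129
After the tone: rgb(121, 135, 129) = #798781.
Lerp each channel 91% toward 0:
  R: 121 + 0.91×(0−121) = 121 − 110.11 = 10.89 → 11
  G: 135 − 122.85 = 12.15 → 12
  B: 129 − 117.39 = 11.61 → 12
rgb(11, 12, 12) = #0B0C0C.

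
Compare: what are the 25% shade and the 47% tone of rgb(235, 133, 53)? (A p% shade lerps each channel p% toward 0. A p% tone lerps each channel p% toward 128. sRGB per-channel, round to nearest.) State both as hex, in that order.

25% shade:
  R: 235 + 0.25×(0−235) = 235 − 58.75 = 176.25 → 176
  G: 133 − 33.25 = 99.75 → 100
  B: 53 − 13.25 = 39.75 → 40
  → #B06428
47% tone:
  R: 235 − 50.29 = 184.71 → 185
  G: 133 − 2.35 = 130.65 → 131
  B: 53 + 35.25 = 88.25 → 88
  → #B98358

#B06428, #B98358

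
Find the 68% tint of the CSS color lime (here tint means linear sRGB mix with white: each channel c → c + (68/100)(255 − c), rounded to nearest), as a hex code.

#adffad

CSS lime is rgb(0, 255, 0).
A 68% tint moves each channel 68% toward 255:
  R: 0 + 173.4 = 173.4 → 173
  G: 255 + 0.68×(255−255) = 255 + 0 = 255 → 255
  B: 0 + 173.4 = 173.4 → 173
rgb(173, 255, 173) = #adffad.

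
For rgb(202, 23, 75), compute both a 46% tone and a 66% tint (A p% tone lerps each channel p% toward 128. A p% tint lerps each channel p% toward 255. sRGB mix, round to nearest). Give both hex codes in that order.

46% tone:
  R: 202 − 34.04 = 167.96 → 168
  G: 23 + 48.3 = 71.3 → 71
  B: 75 + 0.46×(128−75) = 75 + 24.38 = 99.38 → 99
  → #a84763
66% tint:
  R: 202 + 0.66×(255−202) = 202 + 34.98 = 236.98 → 237
  G: 23 + 0.66×(255−23) = 23 + 153.12 = 176.12 → 176
  B: 75 + 118.8 = 193.8 → 194
  → #edb0c2

#a84763, #edb0c2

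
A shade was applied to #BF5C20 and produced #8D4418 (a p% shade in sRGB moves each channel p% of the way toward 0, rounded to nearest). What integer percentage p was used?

#BF5C20 is rgb(191, 92, 32); #8D4418 is rgb(141, 68, 24).
On the R channel (widest range): 141 ≈ 191 + (p/100)(0 − 191), so p ≈ 100×(141 − 191)/(0 − 191) = -5000/-191 = 26.18.
p = 26 reproduces all three channels after rounding.

26%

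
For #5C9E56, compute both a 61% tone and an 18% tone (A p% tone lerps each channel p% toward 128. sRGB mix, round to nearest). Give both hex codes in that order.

#728C70, #62995E

#5C9E56 is rgb(92, 158, 86).
61% tone:
  R: 92 + 0.61×(128−92) = 92 + 21.96 = 113.96 → 114
  G: 158 − 18.3 = 139.7 → 140
  B: 86 + 25.62 = 111.62 → 112
  → #728C70
18% tone:
  R: 92 + 0.18×(128−92) = 92 + 6.48 = 98.48 → 98
  G: 158 + 0.18×(128−158) = 158 − 5.4 = 152.6 → 153
  B: 86 + 7.56 = 93.56 → 94
  → #62995E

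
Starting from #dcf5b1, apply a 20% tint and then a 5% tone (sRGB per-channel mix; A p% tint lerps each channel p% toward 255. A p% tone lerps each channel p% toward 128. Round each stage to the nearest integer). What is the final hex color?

#dcf5b1 is rgb(220, 245, 177).
Per channel, c → c + 0.2(255 − c):
  R: 220 + 0.2×(255−220) = 220 + 7 = 227 → 227
  G: 245 + 0.2×(255−245) = 245 + 2 = 247 → 247
  B: 177 + 0.2×(255−177) = 177 + 15.6 = 192.6 → 193
After the tint: rgb(227, 247, 193) = #e3f7c1.
Lerp each channel 5% toward 128:
  R: 227 + 0.05×(128−227) = 227 − 4.95 = 222.05 → 222
  G: 247 − 5.95 = 241.05 → 241
  B: 193 + 0.05×(128−193) = 193 − 3.25 = 189.75 → 190
rgb(222, 241, 190) = #def1be.

#def1be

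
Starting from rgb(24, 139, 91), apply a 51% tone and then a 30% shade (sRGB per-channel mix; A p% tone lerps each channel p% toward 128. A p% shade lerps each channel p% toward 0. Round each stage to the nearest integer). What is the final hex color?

#365D4D

A 51% tone moves each channel 51% toward 128:
  R: 24 + 53.04 = 77.04 → 77
  G: 139 + 0.51×(128−139) = 139 − 5.61 = 133.39 → 133
  B: 91 + 0.51×(128−91) = 91 + 18.87 = 109.87 → 110
After the tone: rgb(77, 133, 110) = #4D856E.
Per channel, c → c + 0.3(0 − c):
  R: 77 + 0.3×(0−77) = 77 − 23.1 = 53.9 → 54
  G: 133 + 0.3×(0−133) = 133 − 39.9 = 93.1 → 93
  B: 110 + 0.3×(0−110) = 110 − 33 = 77 → 77
rgb(54, 93, 77) = #365D4D.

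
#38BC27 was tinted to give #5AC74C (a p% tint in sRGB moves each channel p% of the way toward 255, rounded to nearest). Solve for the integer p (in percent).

17%

#38BC27 is rgb(56, 188, 39); #5AC74C is rgb(90, 199, 76).
On the B channel (widest range): 76 ≈ 39 + (p/100)(255 − 39), so p ≈ 100×(76 − 39)/(255 − 39) = 3700/216 = 17.13.
p = 17 reproduces all three channels after rounding.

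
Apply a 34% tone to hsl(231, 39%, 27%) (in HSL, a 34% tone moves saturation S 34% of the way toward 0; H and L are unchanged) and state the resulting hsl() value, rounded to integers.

hsl(231, 26%, 27%)

S moves 34% from 39 toward 0: 39 − 13.26 = 25.74 → 26.
H and L are unchanged.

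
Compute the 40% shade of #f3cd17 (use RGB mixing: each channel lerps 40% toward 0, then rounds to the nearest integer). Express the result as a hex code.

#927b0e

#f3cd17 is rgb(243, 205, 23).
Per channel, c → c + 0.4(0 − c):
  R: 243 + 0.4×(0−243) = 243 − 97.2 = 145.8 → 146
  G: 205 + 0.4×(0−205) = 205 − 82 = 123 → 123
  B: 23 + 0.4×(0−23) = 23 − 9.2 = 13.8 → 14
rgb(146, 123, 14) = #927b0e.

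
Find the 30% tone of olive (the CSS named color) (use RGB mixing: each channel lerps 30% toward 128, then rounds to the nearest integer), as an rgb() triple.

rgb(128, 128, 38)

CSS olive is rgb(128, 128, 0).
Per channel, c → c + 0.3(128 − c):
  R: 128 + 0 = 128 → 128
  G: 128 + 0.3×(128−128) = 128 + 0 = 128 → 128
  B: 0 + 38.4 = 38.4 → 38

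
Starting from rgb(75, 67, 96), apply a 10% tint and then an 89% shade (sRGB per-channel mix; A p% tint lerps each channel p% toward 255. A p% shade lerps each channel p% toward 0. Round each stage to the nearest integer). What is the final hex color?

#0A090C

Lerp each channel 10% toward 255:
  R: 75 + 18 = 93 → 93
  G: 67 + 0.1×(255−67) = 67 + 18.8 = 85.8 → 86
  B: 96 + 0.1×(255−96) = 96 + 15.9 = 111.9 → 112
After the tint: rgb(93, 86, 112) = #5D5670.
Lerp each channel 89% toward 0:
  R: 93 + 0.89×(0−93) = 93 − 82.77 = 10.23 → 10
  G: 86 − 76.54 = 9.46 → 9
  B: 112 − 99.68 = 12.32 → 12
rgb(10, 9, 12) = #0A090C.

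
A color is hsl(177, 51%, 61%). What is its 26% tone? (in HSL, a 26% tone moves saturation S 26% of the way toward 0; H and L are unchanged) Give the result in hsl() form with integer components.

hsl(177, 38%, 61%)

S moves 26% from 51 toward 0: 51 − 13.26 = 37.74 → 38.
H and L are unchanged.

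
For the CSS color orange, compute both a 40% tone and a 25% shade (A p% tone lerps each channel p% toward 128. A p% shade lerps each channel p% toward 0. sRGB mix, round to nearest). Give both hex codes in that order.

#CC9633, #BF7C00

CSS orange is rgb(255, 165, 0).
40% tone:
  R: 255 + 0.4×(128−255) = 255 − 50.8 = 204.2 → 204
  G: 165 + 0.4×(128−165) = 165 − 14.8 = 150.2 → 150
  B: 0 + 0.4×(128−0) = 0 + 51.2 = 51.2 → 51
  → #CC9633
25% shade:
  R: 255 − 63.75 = 191.25 → 191
  G: 165 + 0.25×(0−165) = 165 − 41.25 = 123.75 → 124
  B: 0 + 0.25×(0−0) = 0 + 0 = 0 → 0
  → #BF7C00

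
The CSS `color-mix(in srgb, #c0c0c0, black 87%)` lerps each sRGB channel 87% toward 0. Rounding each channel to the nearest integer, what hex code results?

#191919

#c0c0c0 is rgb(192, 192, 192).
Lerp each channel 87% toward 0:
  R: 192 + 0.87×(0−192) = 192 − 167.04 = 24.96 → 25
  G: 192 − 167.04 = 24.96 → 25
  B: 192 + 0.87×(0−192) = 192 − 167.04 = 24.96 → 25
rgb(25, 25, 25) = #191919.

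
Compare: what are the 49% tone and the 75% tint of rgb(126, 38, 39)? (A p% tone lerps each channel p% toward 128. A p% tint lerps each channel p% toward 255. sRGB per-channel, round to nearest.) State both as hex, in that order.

49% tone:
  R: 126 + 0.49×(128−126) = 126 + 0.98 = 126.98 → 127
  G: 38 + 0.49×(128−38) = 38 + 44.1 = 82.1 → 82
  B: 39 + 43.61 = 82.61 → 83
  → #7f5253
75% tint:
  R: 126 + 0.75×(255−126) = 126 + 96.75 = 222.75 → 223
  G: 38 + 0.75×(255−38) = 38 + 162.75 = 200.75 → 201
  B: 39 + 0.75×(255−39) = 39 + 162 = 201 → 201
  → #dfc9c9

#7f5253, #dfc9c9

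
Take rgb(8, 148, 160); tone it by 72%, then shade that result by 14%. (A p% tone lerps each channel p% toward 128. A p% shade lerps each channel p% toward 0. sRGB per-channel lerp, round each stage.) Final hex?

Per channel, c → c + 0.72(128 − c):
  R: 8 + 0.72×(128−8) = 8 + 86.4 = 94.4 → 94
  G: 148 − 14.4 = 133.6 → 134
  B: 160 + 0.72×(128−160) = 160 − 23.04 = 136.96 → 137
After the tone: rgb(94, 134, 137) = #5E8689.
A 14% shade moves each channel 14% toward 0:
  R: 94 + 0.14×(0−94) = 94 − 13.16 = 80.84 → 81
  G: 134 − 18.76 = 115.24 → 115
  B: 137 − 19.18 = 117.82 → 118
rgb(81, 115, 118) = #517376.

#517376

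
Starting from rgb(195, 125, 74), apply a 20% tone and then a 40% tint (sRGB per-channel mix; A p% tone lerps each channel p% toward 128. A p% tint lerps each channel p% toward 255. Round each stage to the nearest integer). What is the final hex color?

A 20% tone moves each channel 20% toward 128:
  R: 195 + 0.2×(128−195) = 195 − 13.4 = 181.6 → 182
  G: 125 + 0.2×(128−125) = 125 + 0.6 = 125.6 → 126
  B: 74 + 0.2×(128−74) = 74 + 10.8 = 84.8 → 85
After the tone: rgb(182, 126, 85) = #b67e55.
Lerp each channel 40% toward 255:
  R: 182 + 0.4×(255−182) = 182 + 29.2 = 211.2 → 211
  G: 126 + 51.6 = 177.6 → 178
  B: 85 + 0.4×(255−85) = 85 + 68 = 153 → 153
rgb(211, 178, 153) = #d3b299.

#d3b299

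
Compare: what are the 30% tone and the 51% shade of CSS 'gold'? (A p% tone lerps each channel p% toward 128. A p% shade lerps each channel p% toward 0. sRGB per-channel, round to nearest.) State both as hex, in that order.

#D9BD26, #7D6900

CSS gold is rgb(255, 215, 0).
30% tone:
  R: 255 + 0.3×(128−255) = 255 − 38.1 = 216.9 → 217
  G: 215 + 0.3×(128−215) = 215 − 26.1 = 188.9 → 189
  B: 0 + 38.4 = 38.4 → 38
  → #D9BD26
51% shade:
  R: 255 + 0.51×(0−255) = 255 − 130.05 = 124.95 → 125
  G: 215 + 0.51×(0−215) = 215 − 109.65 = 105.35 → 105
  B: 0 + 0.51×(0−0) = 0 + 0 = 0 → 0
  → #7D6900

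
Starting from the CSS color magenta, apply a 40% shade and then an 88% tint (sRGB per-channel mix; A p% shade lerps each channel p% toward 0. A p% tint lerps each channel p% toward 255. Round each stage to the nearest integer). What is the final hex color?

CSS magenta is rgb(255, 0, 255).
A 40% shade moves each channel 40% toward 0:
  R: 255 − 102 = 153 → 153
  G: 0 + 0.4×(0−0) = 0 + 0 = 0 → 0
  B: 255 + 0.4×(0−255) = 255 − 102 = 153 → 153
After the shade: rgb(153, 0, 153) = #990099.
Lerp each channel 88% toward 255:
  R: 153 + 89.76 = 242.76 → 243
  G: 0 + 224.4 = 224.4 → 224
  B: 153 + 0.88×(255−153) = 153 + 89.76 = 242.76 → 243
rgb(243, 224, 243) = #F3E0F3.

#F3E0F3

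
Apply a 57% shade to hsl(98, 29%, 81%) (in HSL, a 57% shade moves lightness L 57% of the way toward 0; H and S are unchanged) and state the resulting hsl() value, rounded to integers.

L moves 57% from 81 toward 0: 81 − 46.17 = 34.83 → 35.
H and S are unchanged.

hsl(98, 29%, 35%)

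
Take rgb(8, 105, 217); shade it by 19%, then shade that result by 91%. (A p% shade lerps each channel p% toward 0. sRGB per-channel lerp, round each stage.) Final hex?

A 19% shade moves each channel 19% toward 0:
  R: 8 − 1.52 = 6.48 → 6
  G: 105 + 0.19×(0−105) = 105 − 19.95 = 85.05 → 85
  B: 217 + 0.19×(0−217) = 217 − 41.23 = 175.77 → 176
After the shade: rgb(6, 85, 176) = #0655B0.
A 91% shade moves each channel 91% toward 0:
  R: 6 + 0.91×(0−6) = 6 − 5.46 = 0.54 → 1
  G: 85 + 0.91×(0−85) = 85 − 77.35 = 7.65 → 8
  B: 176 − 160.16 = 15.84 → 16
rgb(1, 8, 16) = #010810.

#010810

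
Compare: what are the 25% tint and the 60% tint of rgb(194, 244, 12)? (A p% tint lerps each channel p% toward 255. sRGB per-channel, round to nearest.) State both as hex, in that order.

25% tint:
  R: 194 + 0.25×(255−194) = 194 + 15.25 = 209.25 → 209
  G: 244 + 0.25×(255−244) = 244 + 2.75 = 246.75 → 247
  B: 12 + 0.25×(255−12) = 12 + 60.75 = 72.75 → 73
  → #D1F749
60% tint:
  R: 194 + 0.6×(255−194) = 194 + 36.6 = 230.6 → 231
  G: 244 + 6.6 = 250.6 → 251
  B: 12 + 0.6×(255−12) = 12 + 145.8 = 157.8 → 158
  → #E7FB9E

#D1F749, #E7FB9E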